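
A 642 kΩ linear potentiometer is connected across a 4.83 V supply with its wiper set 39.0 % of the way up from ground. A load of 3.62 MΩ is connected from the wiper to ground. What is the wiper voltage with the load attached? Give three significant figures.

V ≈ 1.81 V

The wiper splits the pot into (1−α)R = 391.6 kΩ above and αR = 250.4 kΩ below.
Lower section ‖ load = 234.2 kΩ.
V_wiper = 4.83 × 234.2/(391.6 + 234.2) = 1.81 V.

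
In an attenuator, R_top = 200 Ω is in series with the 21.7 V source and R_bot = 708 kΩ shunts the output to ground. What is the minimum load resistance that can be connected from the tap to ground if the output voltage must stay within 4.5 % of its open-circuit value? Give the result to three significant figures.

R_L(min) ≈ 4.24 kΩ

Output resistance R_th = R_top‖R_bot = (200 × 708000)/708200 = 199.9 Ω.
The fractional drop is R_th/(R_th + R_L); requiring this ≤ 0.0450 gives R_L ≥ R_th(1/0.0450 − 1) = 199.9 × 21.22 = 4.24 kΩ.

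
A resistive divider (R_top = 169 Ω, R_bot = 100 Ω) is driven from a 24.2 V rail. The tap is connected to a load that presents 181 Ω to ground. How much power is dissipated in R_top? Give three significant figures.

P ≈ 1820 mW

Total resistance from the source is R_top + (R_bot‖R_L) = 233.4 Ω, so I = 24.2/233.4 Ω = 103.7 mA.
P = I²·R_top = (103.7 mA)² × 169 Ω = 1820 mW.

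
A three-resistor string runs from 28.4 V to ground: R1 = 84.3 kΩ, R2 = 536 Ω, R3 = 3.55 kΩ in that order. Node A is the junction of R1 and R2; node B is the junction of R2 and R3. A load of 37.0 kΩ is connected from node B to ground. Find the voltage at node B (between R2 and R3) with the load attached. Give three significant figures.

At node B, R3 is in parallel with the load: R3‖R_L = 3239 Ω.
Below node A the resistance is R2 + (R3‖R_L) = 3775 Ω, so V_A = 28.4 × 3775/88080 = 1.217 V.
Then V_B = V_A × (R3‖R_L)/(R2 + R3‖R_L) = 1.217 × 3239/3775 = 1.04 V.

V ≈ 1.04 V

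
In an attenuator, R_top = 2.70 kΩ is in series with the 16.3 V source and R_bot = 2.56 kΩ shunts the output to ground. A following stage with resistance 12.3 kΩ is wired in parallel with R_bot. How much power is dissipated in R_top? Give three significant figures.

Total resistance from the source is R_top + (R_bot‖R_L) = 4.819 kΩ, so I = 16.3/4.819 kΩ = 3.382 mA.
P = I²·R_top = (3.382 mA)² × 2.70 kΩ = 30.9 mW.

P ≈ 30.9 mW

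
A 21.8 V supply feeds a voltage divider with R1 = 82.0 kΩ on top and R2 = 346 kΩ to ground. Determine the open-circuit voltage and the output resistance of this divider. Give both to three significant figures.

V_th is the open-circuit tap voltage: 21.8 × 346/(82.0 + 346) = 17.6 V.
With the supply zeroed, R1 and R2 appear in parallel from the tap: R_th = R1‖R2 = (82.0 × 346)/428.0 = 66.3 kΩ.

V_th = 17.6 V, R_th = 66.3 kΩ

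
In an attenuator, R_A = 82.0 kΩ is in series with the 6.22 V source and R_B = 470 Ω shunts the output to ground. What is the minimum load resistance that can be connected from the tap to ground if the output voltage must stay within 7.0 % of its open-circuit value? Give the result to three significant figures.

R_L(min) ≈ 6.21 kΩ

Output resistance R_th = R_A‖R_B = (82000 × 470)/82470 = 467.3 Ω.
The fractional drop is R_th/(R_th + R_L); requiring this ≤ 0.0700 gives R_L ≥ R_th(1/0.0700 − 1) = 467.3 × 13.29 = 6.21 kΩ.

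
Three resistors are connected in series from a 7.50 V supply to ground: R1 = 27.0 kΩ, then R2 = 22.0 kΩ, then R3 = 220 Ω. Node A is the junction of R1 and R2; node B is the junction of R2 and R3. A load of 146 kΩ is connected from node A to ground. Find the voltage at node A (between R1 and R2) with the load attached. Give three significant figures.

V ≈ 3.12 V

Below node A the series string R2+R3 = 22220 Ω sits in parallel with the 146000 Ω load: 19280 Ω.
V_A = 7.50 × 19280/(27000 + 19280) = 3.12 V.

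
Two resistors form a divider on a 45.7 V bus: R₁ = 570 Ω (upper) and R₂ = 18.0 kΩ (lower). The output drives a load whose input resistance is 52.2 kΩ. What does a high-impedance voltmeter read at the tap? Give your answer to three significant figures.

The load sits in parallel with R₂: R₂‖R_L = (18000 × 52200) / (18000 + 52200) = 13380 Ω.
V_out = 45.7 × 13380 / (570 + 13380) = 45.7 × 13380/13950 = 43.8 V.
(Unloaded it would have been 44.3 V.)

V_out ≈ 43.8 V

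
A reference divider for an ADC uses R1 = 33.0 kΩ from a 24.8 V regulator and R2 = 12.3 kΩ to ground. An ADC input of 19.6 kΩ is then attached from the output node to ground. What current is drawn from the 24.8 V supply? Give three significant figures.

R2‖R_L = 7.557 kΩ, so the source sees R1 + R2‖R_L = 40.56 kΩ.
I = 24.8 V / 40.56 kΩ = 0.611 mA.

I ≈ 0.611 mA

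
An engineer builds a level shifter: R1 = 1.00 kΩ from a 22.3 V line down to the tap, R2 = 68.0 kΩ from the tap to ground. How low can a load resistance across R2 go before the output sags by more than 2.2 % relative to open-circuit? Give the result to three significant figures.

R_L(min) ≈ 43.8 kΩ

Output resistance R_th = R1‖R2 = (1000 × 68000)/69000 = 985.5 Ω.
The fractional drop is R_th/(R_th + R_L); requiring this ≤ 0.0220 gives R_L ≥ R_th(1/0.0220 − 1) = 985.5 × 44.45 = 43.8 kΩ.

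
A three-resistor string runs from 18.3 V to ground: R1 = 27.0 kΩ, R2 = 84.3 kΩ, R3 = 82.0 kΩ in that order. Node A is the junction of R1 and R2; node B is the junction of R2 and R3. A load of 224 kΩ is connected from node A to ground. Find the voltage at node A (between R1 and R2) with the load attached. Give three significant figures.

Below node A the series string R2+R3 = 166.3 kΩ sits in parallel with the 224 kΩ load: 95.44 kΩ.
V_A = 18.3 × 95.44/(27.0 + 95.44) = 14.3 V.

V ≈ 14.3 V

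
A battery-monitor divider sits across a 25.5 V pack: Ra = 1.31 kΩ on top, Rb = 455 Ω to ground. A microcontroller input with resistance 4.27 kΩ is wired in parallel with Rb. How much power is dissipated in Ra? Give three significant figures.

Total resistance from the source is Ra + (Rb‖R_L) = 1721 Ω, so I = 25.5/1721 Ω = 14.82 mA.
P = I²·Ra = (14.82 mA)² × 1.31 kΩ = 288 mW.

P ≈ 288 mW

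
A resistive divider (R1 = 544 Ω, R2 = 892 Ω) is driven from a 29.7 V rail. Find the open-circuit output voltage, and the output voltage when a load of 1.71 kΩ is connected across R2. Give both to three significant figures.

Unloaded: 18.4 V; loaded: 15.4 V

Open-circuit: V = 29.7 × 892/(544 + 892) = 18.4 V.
With the load, R2 becomes R2‖R_L = 586.2 Ω, so V = 29.7 × 586.2/1130 = 15.4 V.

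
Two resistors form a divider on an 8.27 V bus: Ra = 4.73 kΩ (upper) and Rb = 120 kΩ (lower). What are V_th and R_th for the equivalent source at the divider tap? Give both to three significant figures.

V_th is the open-circuit tap voltage: 8.27 × 120/(4.73 + 120) = 7.96 V.
With the supply zeroed, Ra and Rb appear in parallel from the tap: R_th = Ra‖Rb = (4.73 × 120)/124.7 = 4.55 kΩ.

V_th = 7.96 V, R_th = 4.55 kΩ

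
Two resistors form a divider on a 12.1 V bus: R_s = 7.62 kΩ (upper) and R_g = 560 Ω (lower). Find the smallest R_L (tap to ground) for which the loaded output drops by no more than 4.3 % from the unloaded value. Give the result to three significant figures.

R_L(min) ≈ 11.6 kΩ

Output resistance R_th = R_s‖R_g = (7620 × 560)/8180 = 521.7 Ω.
The fractional drop is R_th/(R_th + R_L); requiring this ≤ 0.0430 gives R_L ≥ R_th(1/0.0430 − 1) = 521.7 × 22.26 = 11.6 kΩ.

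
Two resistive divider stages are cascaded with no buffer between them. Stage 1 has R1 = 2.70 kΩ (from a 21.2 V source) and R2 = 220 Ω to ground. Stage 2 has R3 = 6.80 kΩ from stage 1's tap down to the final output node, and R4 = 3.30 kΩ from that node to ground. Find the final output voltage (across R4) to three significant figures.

V_out ≈ 0.512 V

Stage 2 presents R3+R4 = 10100 Ω as a load on stage 1's tap.
Stage 1's lower leg becomes R2‖(R3+R4) = 215.3 Ω, so V_mid = 21.2 × 215.3/2915 = 1.566 V.
Stage 2 is itself unloaded: V_out = V_mid × R4/(R3+R4) = 1.566 × 3300/10100 = 0.512 V.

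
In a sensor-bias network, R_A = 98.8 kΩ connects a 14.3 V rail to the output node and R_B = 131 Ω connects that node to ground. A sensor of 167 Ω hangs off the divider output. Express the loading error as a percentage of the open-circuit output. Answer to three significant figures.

Unloaded V = 14.3 × 131/98930 = 0.01894 V.
Loaded: R_B‖R_L = 73.41 Ω, giving V = 14.3 × 73.41/98870 = 0.01062 V.
Drop = (0.01894 − 0.01062) / 0.01894 = 43.9 %.

43.9 %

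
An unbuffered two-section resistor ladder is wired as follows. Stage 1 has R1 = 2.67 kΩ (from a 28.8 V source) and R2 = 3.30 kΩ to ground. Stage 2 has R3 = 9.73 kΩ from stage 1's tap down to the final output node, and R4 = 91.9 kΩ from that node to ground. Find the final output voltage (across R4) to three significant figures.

Stage 2 presents R3+R4 = 101.6 kΩ as a load on stage 1's tap.
Stage 1's lower leg becomes R2‖(R3+R4) = 3.196 kΩ, so V_mid = 28.8 × 3.196/5.866 = 15.69 V.
Stage 2 is itself unloaded: V_out = V_mid × R4/(R3+R4) = 15.69 × 91.9/101.6 = 14.2 V.

V_out ≈ 14.2 V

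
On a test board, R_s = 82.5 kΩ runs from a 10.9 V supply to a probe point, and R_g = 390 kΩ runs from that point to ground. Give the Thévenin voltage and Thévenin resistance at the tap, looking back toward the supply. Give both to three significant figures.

V_th is the open-circuit tap voltage: 10.9 × 390/(82.5 + 390) = 9.00 V.
With the supply zeroed, R_s and R_g appear in parallel from the tap: R_th = R_s‖R_g = (82.5 × 390)/472.5 = 68.1 kΩ.

V_th = 9.00 V, R_th = 68.1 kΩ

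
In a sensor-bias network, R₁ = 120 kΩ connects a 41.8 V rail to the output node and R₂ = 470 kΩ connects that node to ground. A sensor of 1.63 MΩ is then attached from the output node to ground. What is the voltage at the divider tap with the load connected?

The load sits in parallel with R₂: R₂‖R_L = (470 × 1630) / (470 + 1630) = 364.8 kΩ.
V_out = 41.8 × 364.8 / (120 + 364.8) = 41.8 × 364.8/484.8 = 31.5 V.

V_out ≈ 31.5 V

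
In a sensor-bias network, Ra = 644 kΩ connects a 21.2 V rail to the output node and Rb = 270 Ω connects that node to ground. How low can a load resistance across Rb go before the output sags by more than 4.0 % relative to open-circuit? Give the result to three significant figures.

Output resistance R_th = Ra‖Rb = (644000 × 270)/644300 = 269.9 Ω.
The fractional drop is R_th/(R_th + R_L); requiring this ≤ 0.0400 gives R_L ≥ R_th(1/0.0400 − 1) = 269.9 × 24.00 = 6.48 kΩ.

R_L(min) ≈ 6.48 kΩ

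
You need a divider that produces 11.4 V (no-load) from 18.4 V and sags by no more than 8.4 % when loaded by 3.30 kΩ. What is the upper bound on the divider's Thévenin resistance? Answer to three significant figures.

Loading drop = R_th/(R_th + R_L) ≤ 0.0840, so R_th ≤ R_L · ε/(1−ε) = 3.30 kΩ × 0.0840/0.9160 = 303 Ω.

R_th ≤ 303 Ω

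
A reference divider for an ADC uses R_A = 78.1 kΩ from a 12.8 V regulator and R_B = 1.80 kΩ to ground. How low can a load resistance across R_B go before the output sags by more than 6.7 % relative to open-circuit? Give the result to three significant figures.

R_L(min) ≈ 24.5 kΩ

Output resistance R_th = R_A‖R_B = (78.1 × 1.80)/79.90 = 1.759 kΩ.
The fractional drop is R_th/(R_th + R_L); requiring this ≤ 0.0670 gives R_L ≥ R_th(1/0.0670 − 1) = 1.759 × 13.93 = 24.5 kΩ.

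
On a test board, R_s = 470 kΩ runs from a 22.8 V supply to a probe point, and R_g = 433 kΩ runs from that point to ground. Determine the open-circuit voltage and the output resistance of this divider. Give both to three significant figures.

V_th is the open-circuit tap voltage: 22.8 × 433/(470 + 433) = 10.9 V.
With the supply zeroed, R_s and R_g appear in parallel from the tap: R_th = R_s‖R_g = (470 × 433)/903.0 = 225 kΩ.

V_th = 10.9 V, R_th = 225 kΩ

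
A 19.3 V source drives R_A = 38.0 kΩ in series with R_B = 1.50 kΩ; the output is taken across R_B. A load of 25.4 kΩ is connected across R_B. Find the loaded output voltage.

V_out ≈ 0.694 V

The load sits in parallel with R_B: R_B‖R_L = (1.50 × 25.4) / (1.50 + 25.4) = 1.416 kΩ.
V_out = 19.3 × 1.416 / (38.0 + 1.416) = 19.3 × 1.416/39.42 = 0.694 V.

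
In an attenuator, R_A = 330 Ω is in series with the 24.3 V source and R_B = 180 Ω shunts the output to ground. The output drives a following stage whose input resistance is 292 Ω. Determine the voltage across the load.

V_out ≈ 6.13 V

The load sits in parallel with R_B: R_B‖R_L = (180 × 292) / (180 + 292) = 111.4 Ω.
V_out = 24.3 × 111.4 / (330 + 111.4) = 24.3 × 111.4/441.4 = 6.13 V.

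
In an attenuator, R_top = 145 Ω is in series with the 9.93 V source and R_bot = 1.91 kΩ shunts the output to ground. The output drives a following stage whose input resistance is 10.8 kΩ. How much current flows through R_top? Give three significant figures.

I ≈ 5.62 mA

R_bot‖R_L = 1623 Ω, so the source sees R_top + R_bot‖R_L = 1768 Ω.
I = 9.93 V / 1768 Ω = 5.62 mA.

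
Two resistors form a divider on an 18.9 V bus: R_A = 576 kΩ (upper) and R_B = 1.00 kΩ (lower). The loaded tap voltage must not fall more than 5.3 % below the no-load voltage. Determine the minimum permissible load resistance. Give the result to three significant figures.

R_L(min) ≈ 17.8 kΩ

Output resistance R_th = R_A‖R_B = (576000 × 1000)/577000 = 998.3 Ω.
The fractional drop is R_th/(R_th + R_L); requiring this ≤ 0.0530 gives R_L ≥ R_th(1/0.0530 − 1) = 998.3 × 17.87 = 17.8 kΩ.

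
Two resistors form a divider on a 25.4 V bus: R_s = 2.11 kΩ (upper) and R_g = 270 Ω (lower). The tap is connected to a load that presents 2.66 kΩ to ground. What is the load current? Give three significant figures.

I_L ≈ 0.994 mA

R_g‖R_L = 245.1 Ω; V_out = 25.4 × 245.1/2355 = 2.644 V.
I_L = V_out / R_L = 2.644 / 2.66 kΩ = 0.994 mA.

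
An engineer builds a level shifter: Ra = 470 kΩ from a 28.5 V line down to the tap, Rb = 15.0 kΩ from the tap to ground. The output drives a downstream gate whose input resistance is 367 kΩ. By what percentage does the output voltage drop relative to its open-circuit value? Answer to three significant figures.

3.81 %

The divider's output (Thévenin) resistance is Ra‖Rb = 14.54 kΩ.
Fractional drop under load = R_th/(R_th + R_L) = 14.54 / (14.54 + 367) = 0.03810.
So the output falls by 3.81 %.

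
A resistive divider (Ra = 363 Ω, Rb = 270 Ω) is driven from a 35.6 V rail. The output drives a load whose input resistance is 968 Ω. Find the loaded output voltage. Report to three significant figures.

V_out ≈ 13.1 V

The load sits in parallel with Rb: Rb‖R_L = (270 × 968) / (270 + 968) = 211.1 Ω.
V_out = 35.6 × 211.1 / (363 + 211.1) = 35.6 × 211.1/574.1 = 13.1 V.
(Unloaded it would have been 15.2 V.)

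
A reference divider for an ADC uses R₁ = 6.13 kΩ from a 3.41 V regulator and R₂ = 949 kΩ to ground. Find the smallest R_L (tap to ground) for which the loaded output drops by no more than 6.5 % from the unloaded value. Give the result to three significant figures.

R_L(min) ≈ 87.6 kΩ

Output resistance R_th = R₁‖R₂ = (6.13 × 949)/955.1 = 6.091 kΩ.
The fractional drop is R_th/(R_th + R_L); requiring this ≤ 0.0650 gives R_L ≥ R_th(1/0.0650 − 1) = 6.091 × 14.38 = 87.6 kΩ.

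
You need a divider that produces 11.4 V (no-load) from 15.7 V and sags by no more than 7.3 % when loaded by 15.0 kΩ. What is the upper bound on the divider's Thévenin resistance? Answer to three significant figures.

Loading drop = R_th/(R_th + R_L) ≤ 0.0730, so R_th ≤ R_L · ε/(1−ε) = 15.0 kΩ × 0.0730/0.9270 = 1.18 kΩ.
(Any R1, R2 with R2/(R1+R2) = 0.726 and R1‖R2 ≤ 1.18 kΩ will meet the spec.)

R_th ≤ 1.18 kΩ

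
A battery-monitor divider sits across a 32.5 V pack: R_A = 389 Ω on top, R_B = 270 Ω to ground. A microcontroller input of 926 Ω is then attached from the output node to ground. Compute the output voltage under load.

The load sits in parallel with R_B: R_B‖R_L = (270 × 926) / (270 + 926) = 209.0 Ω.
V_out = 32.5 × 209.0 / (389 + 209.0) = 32.5 × 209.0/598.0 = 11.4 V.

V_out ≈ 11.4 V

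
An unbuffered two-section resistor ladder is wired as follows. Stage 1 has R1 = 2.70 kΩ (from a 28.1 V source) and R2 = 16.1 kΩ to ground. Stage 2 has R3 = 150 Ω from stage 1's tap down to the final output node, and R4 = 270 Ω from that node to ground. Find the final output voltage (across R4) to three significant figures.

V_out ≈ 2.38 V

Stage 2 presents R3+R4 = 420.0 Ω as a load on stage 1's tap.
Stage 1's lower leg becomes R2‖(R3+R4) = 409.3 Ω, so V_mid = 28.1 × 409.3/3109 = 3.699 V.
Stage 2 is itself unloaded: V_out = V_mid × R4/(R3+R4) = 3.699 × 270/420.0 = 2.38 V.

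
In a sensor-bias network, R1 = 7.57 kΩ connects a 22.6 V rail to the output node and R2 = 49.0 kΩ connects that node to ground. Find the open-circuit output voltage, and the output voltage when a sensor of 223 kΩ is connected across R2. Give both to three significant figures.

Unloaded: 19.6 V; loaded: 19.0 V

Open-circuit: V = 22.6 × 49.0/(7.57 + 49.0) = 19.6 V.
With the load, R2 becomes R2‖R_L = 40.17 kΩ, so V = 22.6 × 40.17/47.74 = 19.0 V.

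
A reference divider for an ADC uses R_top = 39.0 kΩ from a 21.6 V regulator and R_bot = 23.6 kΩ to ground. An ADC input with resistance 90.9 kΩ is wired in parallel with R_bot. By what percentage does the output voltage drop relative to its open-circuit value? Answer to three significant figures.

13.9 %

Unloaded V = 21.6 × 23.6/62.60 = 8.1431 V.
Loaded: R_bot‖R_L = 18.74 kΩ, giving V = 21.6 × 18.74/57.74 = 7.0094 V.
Drop = (8.1431 − 7.0094) / 8.1431 = 13.9 %.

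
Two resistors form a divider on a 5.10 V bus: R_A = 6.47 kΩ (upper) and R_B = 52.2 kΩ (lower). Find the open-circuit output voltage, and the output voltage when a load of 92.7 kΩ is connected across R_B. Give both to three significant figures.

Unloaded: 4.54 V; loaded: 4.27 V

Open-circuit: V = 5.10 × 52.2/(6.47 + 52.2) = 4.54 V.
With the load, R_B becomes R_B‖R_L = 33.40 kΩ, so V = 5.10 × 33.40/39.87 = 4.27 V.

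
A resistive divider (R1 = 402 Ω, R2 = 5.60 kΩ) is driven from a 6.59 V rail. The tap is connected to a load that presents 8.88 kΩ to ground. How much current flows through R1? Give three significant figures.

I ≈ 1.72 mA

R2‖R_L = 3434 Ω, so the source sees R1 + R2‖R_L = 3836 Ω.
I = 6.59 V / 3836 Ω = 1.72 mA.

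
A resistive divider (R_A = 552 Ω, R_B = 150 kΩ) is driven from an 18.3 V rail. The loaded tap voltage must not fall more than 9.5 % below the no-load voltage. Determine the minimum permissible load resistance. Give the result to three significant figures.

Output resistance R_th = R_A‖R_B = (552 × 150000)/150600 = 550.0 Ω.
The fractional drop is R_th/(R_th + R_L); requiring this ≤ 0.0950 gives R_L ≥ R_th(1/0.0950 − 1) = 550.0 × 9.526 = 5.24 kΩ.

R_L(min) ≈ 5.24 kΩ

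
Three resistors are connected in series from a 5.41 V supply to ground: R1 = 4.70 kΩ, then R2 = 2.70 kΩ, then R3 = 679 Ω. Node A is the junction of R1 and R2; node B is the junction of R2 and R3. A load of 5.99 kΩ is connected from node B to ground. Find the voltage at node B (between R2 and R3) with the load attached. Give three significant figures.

V ≈ 0.412 V

At node B, R3 is in parallel with the load: R3‖R_L = 609.9 Ω.
Below node A the resistance is R2 + (R3‖R_L) = 3310 Ω, so V_A = 5.41 × 3310/8010 = 2.236 V.
Then V_B = V_A × (R3‖R_L)/(R2 + R3‖R_L) = 2.236 × 609.9/3310 = 0.412 V.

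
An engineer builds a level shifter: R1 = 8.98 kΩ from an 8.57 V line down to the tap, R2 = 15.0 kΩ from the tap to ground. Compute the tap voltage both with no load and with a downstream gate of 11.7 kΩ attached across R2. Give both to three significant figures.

Open-circuit: V = 8.57 × 15.0/(8.98 + 15.0) = 5.36 V.
With the load, R2 becomes R2‖R_L = 6.573 kΩ, so V = 8.57 × 6.573/15.55 = 3.62 V.

Unloaded: 5.36 V; loaded: 3.62 V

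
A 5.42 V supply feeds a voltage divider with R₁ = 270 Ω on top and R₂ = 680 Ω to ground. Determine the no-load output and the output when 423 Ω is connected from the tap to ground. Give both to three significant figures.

Open-circuit: V = 5.42 × 680/(270 + 680) = 3.88 V.
With the load, R₂ becomes R₂‖R_L = 260.8 Ω, so V = 5.42 × 260.8/530.8 = 2.66 V.

Unloaded: 3.88 V; loaded: 2.66 V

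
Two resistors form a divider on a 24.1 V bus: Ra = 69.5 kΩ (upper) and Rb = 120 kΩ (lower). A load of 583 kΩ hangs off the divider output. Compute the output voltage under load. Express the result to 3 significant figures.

The load sits in parallel with Rb: Rb‖R_L = (120 × 583) / (120 + 583) = 99.52 kΩ.
V_out = 24.1 × 99.52 / (69.5 + 99.52) = 24.1 × 99.52/169.0 = 14.2 V.
(Unloaded it would have been 15.3 V.)

V_out ≈ 14.2 V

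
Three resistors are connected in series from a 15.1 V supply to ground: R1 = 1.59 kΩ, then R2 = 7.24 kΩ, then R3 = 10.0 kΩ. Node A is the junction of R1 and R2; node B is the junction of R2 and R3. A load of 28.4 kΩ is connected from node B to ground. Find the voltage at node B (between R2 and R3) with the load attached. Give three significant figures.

V ≈ 6.88 V

At node B, R3 is in parallel with the load: R3‖R_L = 7.396 kΩ.
Below node A the resistance is R2 + (R3‖R_L) = 14.64 kΩ, so V_A = 15.1 × 14.64/16.23 = 13.62 V.
Then V_B = V_A × (R3‖R_L)/(R2 + R3‖R_L) = 13.62 × 7.396/14.64 = 6.88 V.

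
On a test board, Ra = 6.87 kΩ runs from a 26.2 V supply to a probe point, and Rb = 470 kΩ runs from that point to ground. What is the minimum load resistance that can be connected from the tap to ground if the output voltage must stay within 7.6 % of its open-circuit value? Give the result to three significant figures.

R_L(min) ≈ 82.3 kΩ

Output resistance R_th = Ra‖Rb = (6.87 × 470)/476.9 = 6.771 kΩ.
The fractional drop is R_th/(R_th + R_L); requiring this ≤ 0.0760 gives R_L ≥ R_th(1/0.0760 − 1) = 6.771 × 12.16 = 82.3 kΩ.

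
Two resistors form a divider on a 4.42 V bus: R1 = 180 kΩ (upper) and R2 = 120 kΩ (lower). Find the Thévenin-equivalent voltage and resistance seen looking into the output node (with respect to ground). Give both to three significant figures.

V_th = 1.77 V, R_th = 72.0 kΩ

V_th is the open-circuit tap voltage: 4.42 × 120/(180 + 120) = 1.77 V.
With the supply zeroed, R1 and R2 appear in parallel from the tap: R_th = R1‖R2 = (180 × 120)/300.0 = 72.0 kΩ.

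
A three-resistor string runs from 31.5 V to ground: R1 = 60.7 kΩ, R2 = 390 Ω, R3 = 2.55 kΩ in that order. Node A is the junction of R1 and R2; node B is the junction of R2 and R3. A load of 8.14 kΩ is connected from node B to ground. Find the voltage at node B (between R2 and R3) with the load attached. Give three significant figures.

At node B, R3 is in parallel with the load: R3‖R_L = 1942 Ω.
Below node A the resistance is R2 + (R3‖R_L) = 2332 Ω, so V_A = 31.5 × 2332/63030 = 1.165 V.
Then V_B = V_A × (R3‖R_L)/(R2 + R3‖R_L) = 1.165 × 1942/2332 = 0.970 V.

V ≈ 0.970 V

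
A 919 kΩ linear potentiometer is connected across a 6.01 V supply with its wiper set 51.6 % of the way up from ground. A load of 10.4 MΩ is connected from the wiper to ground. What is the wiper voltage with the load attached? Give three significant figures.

The wiper splits the pot into (1−α)R = 444.8 kΩ above and αR = 474.2 kΩ below.
Lower section ‖ load = 453.5 kΩ.
V_wiper = 6.01 × 453.5/(444.8 + 453.5) = 3.03 V.

V ≈ 3.03 V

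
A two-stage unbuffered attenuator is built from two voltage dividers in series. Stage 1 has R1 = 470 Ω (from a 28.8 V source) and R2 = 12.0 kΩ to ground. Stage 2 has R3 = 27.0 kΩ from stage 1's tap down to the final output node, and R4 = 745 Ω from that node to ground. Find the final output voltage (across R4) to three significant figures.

V_out ≈ 0.732 V

Stage 2 presents R3+R4 = 27740 Ω as a load on stage 1's tap.
Stage 1's lower leg becomes R2‖(R3+R4) = 8377 Ω, so V_mid = 28.8 × 8377/8847 = 27.27 V.
Stage 2 is itself unloaded: V_out = V_mid × R4/(R3+R4) = 27.27 × 745/27740 = 0.732 V.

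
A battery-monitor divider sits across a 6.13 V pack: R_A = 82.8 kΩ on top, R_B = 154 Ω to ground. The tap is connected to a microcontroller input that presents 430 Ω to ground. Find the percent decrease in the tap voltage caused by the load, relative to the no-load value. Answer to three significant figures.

Unloaded V = 6.13 × 154/82950 = 0.01138 V.
Loaded: R_B‖R_L = 113.4 Ω, giving V = 6.13 × 113.4/82910 = 0.008383 V.
Drop = (0.01138 − 0.008383) / 0.01138 = 26.3 %.

26.3 %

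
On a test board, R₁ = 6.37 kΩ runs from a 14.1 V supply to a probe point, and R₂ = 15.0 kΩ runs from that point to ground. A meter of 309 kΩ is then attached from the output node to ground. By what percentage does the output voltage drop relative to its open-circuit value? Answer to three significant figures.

1.43 %

The divider's output (Thévenin) resistance is R₁‖R₂ = 4.471 kΩ.
Fractional drop under load = R_th/(R_th + R_L) = 4.471 / (4.471 + 309) = 0.01426.
So the output falls by 1.43 %.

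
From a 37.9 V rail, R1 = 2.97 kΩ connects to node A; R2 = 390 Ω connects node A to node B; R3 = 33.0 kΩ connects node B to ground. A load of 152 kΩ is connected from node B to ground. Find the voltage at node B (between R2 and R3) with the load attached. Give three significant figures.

V ≈ 33.7 V

At node B, R3 is in parallel with the load: R3‖R_L = 27110 Ω.
Below node A the resistance is R2 + (R3‖R_L) = 27500 Ω, so V_A = 37.9 × 27500/30470 = 34.21 V.
Then V_B = V_A × (R3‖R_L)/(R2 + R3‖R_L) = 34.21 × 27110/27500 = 33.7 V.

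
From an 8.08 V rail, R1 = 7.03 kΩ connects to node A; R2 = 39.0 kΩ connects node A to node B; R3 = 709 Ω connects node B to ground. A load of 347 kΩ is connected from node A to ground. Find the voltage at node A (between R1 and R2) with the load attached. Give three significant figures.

V ≈ 6.75 V

Below node A the series string R2+R3 = 39710 Ω sits in parallel with the 347000 Ω load: 35630 Ω.
V_A = 8.08 × 35630/(7030 + 35630) = 6.75 V.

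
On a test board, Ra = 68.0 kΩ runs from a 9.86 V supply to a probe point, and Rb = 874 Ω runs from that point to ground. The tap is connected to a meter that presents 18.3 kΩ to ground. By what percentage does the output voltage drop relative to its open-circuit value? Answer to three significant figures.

The divider's output (Thévenin) resistance is Ra‖Rb = 862.9 Ω.
Fractional drop under load = R_th/(R_th + R_L) = 862.9 / (862.9 + 18300) = 0.04503.
So the output falls by 4.50 %.

4.50 %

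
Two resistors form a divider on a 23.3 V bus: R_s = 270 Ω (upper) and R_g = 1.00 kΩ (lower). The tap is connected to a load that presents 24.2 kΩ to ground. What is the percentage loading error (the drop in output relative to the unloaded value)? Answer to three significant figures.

0.871 %

The divider's output (Thévenin) resistance is R_s‖R_g = 212.6 Ω.
Fractional drop under load = R_th/(R_th + R_L) = 212.6 / (212.6 + 24200) = 0.008709.
So the output falls by 0.871 %.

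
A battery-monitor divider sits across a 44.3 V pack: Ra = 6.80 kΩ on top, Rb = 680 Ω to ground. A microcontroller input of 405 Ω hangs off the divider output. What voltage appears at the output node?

The load sits in parallel with Rb: Rb‖R_L = (680 × 405) / (680 + 405) = 253.8 Ω.
V_out = 44.3 × 253.8 / (6800 + 253.8) = 44.3 × 253.8/7054 = 1.59 V.

V_out ≈ 1.59 V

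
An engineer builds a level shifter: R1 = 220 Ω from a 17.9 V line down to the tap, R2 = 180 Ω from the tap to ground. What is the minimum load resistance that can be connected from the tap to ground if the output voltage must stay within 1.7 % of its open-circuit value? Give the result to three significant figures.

Output resistance R_th = R1‖R2 = (220 × 180)/400.0 = 99.00 Ω.
The fractional drop is R_th/(R_th + R_L); requiring this ≤ 0.0170 gives R_L ≥ R_th(1/0.0170 − 1) = 99.00 × 57.82 = 5.72 kΩ.

R_L(min) ≈ 5.72 kΩ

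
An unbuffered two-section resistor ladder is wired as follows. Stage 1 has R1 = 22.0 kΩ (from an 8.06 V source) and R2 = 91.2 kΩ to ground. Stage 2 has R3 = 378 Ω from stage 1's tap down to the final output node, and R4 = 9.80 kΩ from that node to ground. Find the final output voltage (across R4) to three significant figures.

V_out ≈ 2.28 V

Stage 2 presents R3+R4 = 10180 Ω as a load on stage 1's tap.
Stage 1's lower leg becomes R2‖(R3+R4) = 9156 Ω, so V_mid = 8.06 × 9156/31160 = 2.369 V.
Stage 2 is itself unloaded: V_out = V_mid × R4/(R3+R4) = 2.369 × 9800/10180 = 2.28 V.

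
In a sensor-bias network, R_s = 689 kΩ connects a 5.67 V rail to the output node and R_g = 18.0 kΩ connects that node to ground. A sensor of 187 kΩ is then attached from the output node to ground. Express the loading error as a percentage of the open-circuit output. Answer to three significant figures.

8.58 %

The divider's output (Thévenin) resistance is R_s‖R_g = 17.54 kΩ.
Fractional drop under load = R_th/(R_th + R_L) = 17.54 / (17.54 + 187) = 0.08576.
So the output falls by 8.58 %.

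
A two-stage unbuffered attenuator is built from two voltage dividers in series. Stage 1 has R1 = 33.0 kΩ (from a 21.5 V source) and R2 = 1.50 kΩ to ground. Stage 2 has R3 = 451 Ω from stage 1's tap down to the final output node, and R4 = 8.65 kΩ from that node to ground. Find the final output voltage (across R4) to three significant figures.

V_out ≈ 0.767 V

Stage 2 presents R3+R4 = 9101 Ω as a load on stage 1's tap.
Stage 1's lower leg becomes R2‖(R3+R4) = 1288 Ω, so V_mid = 21.5 × 1288/34290 = 0.8075 V.
Stage 2 is itself unloaded: V_out = V_mid × R4/(R3+R4) = 0.8075 × 8650/9101 = 0.767 V.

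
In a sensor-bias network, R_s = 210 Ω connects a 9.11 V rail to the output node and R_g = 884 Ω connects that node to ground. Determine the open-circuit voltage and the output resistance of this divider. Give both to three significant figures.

V_th = 7.36 V, R_th = 170 Ω

V_th is the open-circuit tap voltage: 9.11 × 884/(210 + 884) = 7.36 V.
With the supply zeroed, R_s and R_g appear in parallel from the tap: R_th = R_s‖R_g = (210 × 884)/1094 = 170 Ω.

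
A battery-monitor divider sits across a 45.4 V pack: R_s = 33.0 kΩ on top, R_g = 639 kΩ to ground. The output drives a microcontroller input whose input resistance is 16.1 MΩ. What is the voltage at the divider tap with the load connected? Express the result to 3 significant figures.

V_out ≈ 43.1 V

The load sits in parallel with R_g: R_g‖R_L = (639 × 16100) / (639 + 16100) = 614.6 kΩ.
V_out = 45.4 × 614.6 / (33.0 + 614.6) = 45.4 × 614.6/647.6 = 43.1 V.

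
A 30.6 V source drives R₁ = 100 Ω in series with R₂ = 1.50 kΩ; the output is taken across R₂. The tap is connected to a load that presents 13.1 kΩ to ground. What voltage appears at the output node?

The load sits in parallel with R₂: R₂‖R_L = (1500 × 13100) / (1500 + 13100) = 1346 Ω.
V_out = 30.6 × 1346 / (100 + 1346) = 30.6 × 1346/1446 = 28.5 V.
(Unloaded it would have been 28.7 V.)

V_out ≈ 28.5 V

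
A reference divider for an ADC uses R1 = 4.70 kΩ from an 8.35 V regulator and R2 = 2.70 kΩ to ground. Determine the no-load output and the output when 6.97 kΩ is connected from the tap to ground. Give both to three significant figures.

Unloaded: 3.05 V; loaded: 2.45 V

Open-circuit: V = 8.35 × 2.70/(4.70 + 2.70) = 3.05 V.
With the load, R2 becomes R2‖R_L = 1.946 kΩ, so V = 8.35 × 1.946/6.646 = 2.45 V.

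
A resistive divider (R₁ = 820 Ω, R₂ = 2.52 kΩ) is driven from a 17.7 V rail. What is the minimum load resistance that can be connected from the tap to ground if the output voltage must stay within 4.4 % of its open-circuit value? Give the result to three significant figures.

R_L(min) ≈ 13.4 kΩ

Output resistance R_th = R₁‖R₂ = (820 × 2520)/3340 = 618.7 Ω.
The fractional drop is R_th/(R_th + R_L); requiring this ≤ 0.0440 gives R_L ≥ R_th(1/0.0440 − 1) = 618.7 × 21.73 = 13.4 kΩ.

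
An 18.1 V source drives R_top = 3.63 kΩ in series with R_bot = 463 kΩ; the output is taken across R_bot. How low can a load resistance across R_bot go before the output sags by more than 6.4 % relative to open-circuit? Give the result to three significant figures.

R_L(min) ≈ 52.7 kΩ

Output resistance R_th = R_top‖R_bot = (3.63 × 463)/466.6 = 3.602 kΩ.
The fractional drop is R_th/(R_th + R_L); requiring this ≤ 0.0640 gives R_L ≥ R_th(1/0.0640 − 1) = 3.602 × 14.62 = 52.7 kΩ.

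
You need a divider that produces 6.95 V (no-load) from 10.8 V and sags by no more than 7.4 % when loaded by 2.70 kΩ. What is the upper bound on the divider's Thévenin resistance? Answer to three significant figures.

R_th ≤ 216 Ω

Loading drop = R_th/(R_th + R_L) ≤ 0.0740, so R_th ≤ R_L · ε/(1−ε) = 2.70 kΩ × 0.0740/0.9260 = 216 Ω.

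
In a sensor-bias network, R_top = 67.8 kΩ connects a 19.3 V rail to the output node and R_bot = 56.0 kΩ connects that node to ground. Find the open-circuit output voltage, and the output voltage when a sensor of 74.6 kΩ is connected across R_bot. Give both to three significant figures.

Unloaded: 8.73 V; loaded: 6.19 V

Open-circuit: V = 19.3 × 56.0/(67.8 + 56.0) = 8.73 V.
With the load, R_bot becomes R_bot‖R_L = 31.99 kΩ, so V = 19.3 × 31.99/99.79 = 6.19 V.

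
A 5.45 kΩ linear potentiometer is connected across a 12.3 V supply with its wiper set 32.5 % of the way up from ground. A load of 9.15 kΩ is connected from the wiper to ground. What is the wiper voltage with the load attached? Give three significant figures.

The wiper splits the pot into (1−α)R = 3.679 kΩ above and αR = 1.771 kΩ below.
Lower section ‖ load = 1.484 kΩ.
V_wiper = 12.3 × 1.484/(3.679 + 1.484) = 3.54 V.

V ≈ 3.54 V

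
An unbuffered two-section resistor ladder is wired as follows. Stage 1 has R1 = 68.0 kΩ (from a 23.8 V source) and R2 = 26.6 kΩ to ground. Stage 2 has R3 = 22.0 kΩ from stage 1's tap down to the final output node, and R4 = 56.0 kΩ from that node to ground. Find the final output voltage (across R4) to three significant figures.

Stage 2 presents R3+R4 = 78.00 kΩ as a load on stage 1's tap.
Stage 1's lower leg becomes R2‖(R3+R4) = 19.84 kΩ, so V_mid = 23.8 × 19.84/87.84 = 5.375 V.
Stage 2 is itself unloaded: V_out = V_mid × R4/(R3+R4) = 5.375 × 56.0/78.00 = 3.86 V.

V_out ≈ 3.86 V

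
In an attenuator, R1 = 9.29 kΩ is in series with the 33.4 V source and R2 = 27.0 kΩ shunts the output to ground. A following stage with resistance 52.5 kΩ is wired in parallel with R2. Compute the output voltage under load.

V_out ≈ 22.0 V

The load sits in parallel with R2: R2‖R_L = (27.0 × 52.5) / (27.0 + 52.5) = 17.83 kΩ.
V_out = 33.4 × 17.83 / (9.29 + 17.83) = 33.4 × 17.83/27.12 = 22.0 V.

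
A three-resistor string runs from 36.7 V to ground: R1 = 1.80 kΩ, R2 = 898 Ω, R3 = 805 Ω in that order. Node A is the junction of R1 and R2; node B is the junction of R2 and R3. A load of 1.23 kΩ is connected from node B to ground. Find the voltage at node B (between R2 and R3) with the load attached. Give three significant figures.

At node B, R3 is in parallel with the load: R3‖R_L = 486.6 Ω.
Below node A the resistance is R2 + (R3‖R_L) = 1385 Ω, so V_A = 36.7 × 1385/3185 = 15.96 V.
Then V_B = V_A × (R3‖R_L)/(R2 + R3‖R_L) = 15.96 × 486.6/1385 = 5.61 V.

V ≈ 5.61 V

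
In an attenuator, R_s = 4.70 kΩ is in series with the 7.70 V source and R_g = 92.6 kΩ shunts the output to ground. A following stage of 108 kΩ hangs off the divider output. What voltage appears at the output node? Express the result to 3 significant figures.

The load sits in parallel with R_g: R_g‖R_L = (92.6 × 108) / (92.6 + 108) = 49.85 kΩ.
V_out = 7.70 × 49.85 / (4.70 + 49.85) = 7.70 × 49.85/54.55 = 7.04 V.
(Unloaded it would have been 7.33 V.)

V_out ≈ 7.04 V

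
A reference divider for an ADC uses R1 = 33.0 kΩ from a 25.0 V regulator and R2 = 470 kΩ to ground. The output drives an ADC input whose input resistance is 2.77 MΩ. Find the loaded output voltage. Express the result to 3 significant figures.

The load sits in parallel with R2: R2‖R_L = (470 × 2770) / (470 + 2770) = 401.8 kΩ.
V_out = 25.0 × 401.8 / (33.0 + 401.8) = 25.0 × 401.8/434.8 = 23.1 V.

V_out ≈ 23.1 V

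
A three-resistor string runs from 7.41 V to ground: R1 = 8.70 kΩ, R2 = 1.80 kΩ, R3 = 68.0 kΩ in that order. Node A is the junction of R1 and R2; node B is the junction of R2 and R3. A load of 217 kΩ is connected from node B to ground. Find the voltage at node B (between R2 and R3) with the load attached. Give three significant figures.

V ≈ 6.16 V

At node B, R3 is in parallel with the load: R3‖R_L = 51.78 kΩ.
Below node A the resistance is R2 + (R3‖R_L) = 53.58 kΩ, so V_A = 7.41 × 53.58/62.28 = 6.375 V.
Then V_B = V_A × (R3‖R_L)/(R2 + R3‖R_L) = 6.375 × 51.78/53.58 = 6.16 V.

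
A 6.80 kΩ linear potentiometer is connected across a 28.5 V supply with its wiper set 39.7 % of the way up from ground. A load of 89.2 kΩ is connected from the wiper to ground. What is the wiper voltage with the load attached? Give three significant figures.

V ≈ 11.1 V

The wiper splits the pot into (1−α)R = 4.100 kΩ above and αR = 2.700 kΩ below.
Lower section ‖ load = 2.620 kΩ.
V_wiper = 28.5 × 2.620/(4.100 + 2.620) = 11.1 V.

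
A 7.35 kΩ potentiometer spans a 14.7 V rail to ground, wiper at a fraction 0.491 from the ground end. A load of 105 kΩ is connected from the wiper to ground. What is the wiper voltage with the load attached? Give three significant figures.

V ≈ 7.09 V

The wiper splits the pot into (1−α)R = 3.741 kΩ above and αR = 3.609 kΩ below.
Lower section ‖ load = 3.489 kΩ.
V_wiper = 14.7 × 3.489/(3.741 + 3.489) = 7.09 V.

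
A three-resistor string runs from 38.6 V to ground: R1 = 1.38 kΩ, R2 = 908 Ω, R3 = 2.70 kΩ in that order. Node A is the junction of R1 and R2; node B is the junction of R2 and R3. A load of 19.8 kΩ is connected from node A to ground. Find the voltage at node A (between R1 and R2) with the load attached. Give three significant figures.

V ≈ 26.6 V

Below node A the series string R2+R3 = 3608 Ω sits in parallel with the 19800 Ω load: 3052 Ω.
V_A = 38.6 × 3052/(1380 + 3052) = 26.6 V.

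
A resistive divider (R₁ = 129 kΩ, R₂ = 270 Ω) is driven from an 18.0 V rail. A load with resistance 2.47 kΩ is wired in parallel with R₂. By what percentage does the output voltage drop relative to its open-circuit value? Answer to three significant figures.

The divider's output (Thévenin) resistance is R₁‖R₂ = 269.4 Ω.
Fractional drop under load = R_th/(R_th + R_L) = 269.4 / (269.4 + 2470) = 0.09835.
So the output falls by 9.84 %.

9.84 %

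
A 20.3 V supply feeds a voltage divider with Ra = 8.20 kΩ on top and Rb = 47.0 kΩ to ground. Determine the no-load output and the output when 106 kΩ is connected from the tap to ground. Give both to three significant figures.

Open-circuit: V = 20.3 × 47.0/(8.20 + 47.0) = 17.3 V.
With the load, Rb becomes Rb‖R_L = 32.56 kΩ, so V = 20.3 × 32.56/40.76 = 16.2 V.

Unloaded: 17.3 V; loaded: 16.2 V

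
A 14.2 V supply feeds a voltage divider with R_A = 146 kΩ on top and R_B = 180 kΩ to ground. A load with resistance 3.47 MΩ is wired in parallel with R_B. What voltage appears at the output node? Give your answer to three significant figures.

V_out ≈ 7.66 V

The load sits in parallel with R_B: R_B‖R_L = (180 × 3470) / (180 + 3470) = 171.1 kΩ.
V_out = 14.2 × 171.1 / (146 + 171.1) = 14.2 × 171.1/317.1 = 7.66 V.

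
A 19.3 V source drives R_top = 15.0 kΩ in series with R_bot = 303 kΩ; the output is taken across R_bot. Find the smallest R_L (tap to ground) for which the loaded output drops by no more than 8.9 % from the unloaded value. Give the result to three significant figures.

R_L(min) ≈ 146 kΩ

Output resistance R_th = R_top‖R_bot = (15.0 × 303)/318.0 = 14.29 kΩ.
The fractional drop is R_th/(R_th + R_L); requiring this ≤ 0.0890 gives R_L ≥ R_th(1/0.0890 − 1) = 14.29 × 10.24 = 146 kΩ.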